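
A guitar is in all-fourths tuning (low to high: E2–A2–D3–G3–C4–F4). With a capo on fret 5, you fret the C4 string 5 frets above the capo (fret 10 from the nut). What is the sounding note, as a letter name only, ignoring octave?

The capo raises the open C4 by 5 semitones to F4; fretting 5 more gives C4 + 5 + 5 = C4 + 10 semitones, landing on A#.
(Also written Bb.)

A#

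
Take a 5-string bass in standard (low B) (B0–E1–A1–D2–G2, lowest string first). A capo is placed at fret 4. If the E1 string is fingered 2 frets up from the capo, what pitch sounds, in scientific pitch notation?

A#1

The capo raises the open E1 by 4 semitones to G#1; fretting 2 more gives E1 + 4 + 2 = E1 + 6 semitones = A#1.
(Also written Bb.)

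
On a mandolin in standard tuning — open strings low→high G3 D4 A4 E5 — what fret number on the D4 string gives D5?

D5 is 12 semitones above the open D4 (D–D#–E–F–…–C–C#–D), so it sits at fret 12.

12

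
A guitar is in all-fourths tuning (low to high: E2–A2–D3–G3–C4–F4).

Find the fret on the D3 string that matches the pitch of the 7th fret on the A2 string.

Fret 7 on A2 is MIDI 45 + 7 = 52 (E3). On the D3 string (open MIDI 50), that pitch is 52 − 50 = fret 2.

2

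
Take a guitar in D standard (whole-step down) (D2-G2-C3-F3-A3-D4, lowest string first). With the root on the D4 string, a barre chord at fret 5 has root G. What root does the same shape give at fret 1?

D#

Moving from fret 5 to fret 1 shifts the root by -4 semitones.
G down 4 semitones is D#.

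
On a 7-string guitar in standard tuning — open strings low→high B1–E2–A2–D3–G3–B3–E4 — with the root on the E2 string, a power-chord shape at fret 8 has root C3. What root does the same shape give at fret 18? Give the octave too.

A#3

Moving from fret 8 to fret 18 shifts the root by 10 semitones.
C3 up 10 semitones is A#3.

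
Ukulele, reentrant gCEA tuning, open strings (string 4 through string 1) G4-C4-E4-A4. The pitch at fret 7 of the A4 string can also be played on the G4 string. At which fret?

9

Fret 7 on A4 is MIDI 69 + 7 = 76 (E5). On the G4 string (open MIDI 67), that pitch is 76 − 67 = fret 9.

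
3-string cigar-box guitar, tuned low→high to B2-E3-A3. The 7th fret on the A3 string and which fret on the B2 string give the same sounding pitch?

A3 at fret 7 is A3 + 7 semitones = E4.
The open B2 string is 10 semitones below the open A3, so the same pitch on the B2 string lies at fret 7 + 10 = 17.

17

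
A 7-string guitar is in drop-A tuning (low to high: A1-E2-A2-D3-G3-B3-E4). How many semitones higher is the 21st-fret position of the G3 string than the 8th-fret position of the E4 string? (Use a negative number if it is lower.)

G3 at fret 21 → E5 (MIDI 76); E4 at fret 8 → C5 (MIDI 72).
76 − 72 = 4, so the two pitches are 4 semitones apart.

4 semitones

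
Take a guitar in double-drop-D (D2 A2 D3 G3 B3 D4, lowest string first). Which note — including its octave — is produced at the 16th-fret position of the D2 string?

F#3

Each fret is one semitone, so D2 + 16 = F#3.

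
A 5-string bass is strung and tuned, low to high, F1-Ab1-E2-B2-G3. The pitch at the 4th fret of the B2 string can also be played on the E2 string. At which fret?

B2 at fret 4 is B2 + 4 semitones = Eb3.
The open E2 string is 7 semitones below the open B2, so the same pitch on the E2 string lies at fret 4 + 7 = 11.

11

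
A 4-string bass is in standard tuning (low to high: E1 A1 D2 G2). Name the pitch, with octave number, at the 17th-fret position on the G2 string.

G2 is MIDI 43. Adding 17 gives 60, which is C4.

C4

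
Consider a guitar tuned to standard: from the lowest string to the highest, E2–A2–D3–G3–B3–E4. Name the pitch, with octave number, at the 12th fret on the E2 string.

E3

The open E2 string plus 12 semitones: E–F–F#–G–…–D–D#–E.
The walk passes from B into C once, so the octave number goes from 2 to 3.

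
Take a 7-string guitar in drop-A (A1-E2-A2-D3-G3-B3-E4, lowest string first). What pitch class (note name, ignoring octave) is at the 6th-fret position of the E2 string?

E2 is MIDI 40. Adding 6 gives 46; 46 mod 12 = 10, i.e. A♯.
(Equivalently spelled B♭.)

A♯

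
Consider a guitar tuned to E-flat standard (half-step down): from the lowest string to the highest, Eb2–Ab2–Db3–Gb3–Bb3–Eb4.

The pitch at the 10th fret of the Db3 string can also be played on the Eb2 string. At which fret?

Db3 at fret 10 is Db3 + 10 semitones = B3.
The open Eb2 string is 10 semitones below the open Db3, so the same pitch on the Eb2 string lies at fret 10 + 10 = 20.

20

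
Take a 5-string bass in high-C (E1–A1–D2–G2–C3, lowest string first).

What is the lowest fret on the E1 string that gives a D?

From E1, count semitones up the chromatic scale until reaching D: E–F–F#–G–…–C–C#–D — 10 steps.

10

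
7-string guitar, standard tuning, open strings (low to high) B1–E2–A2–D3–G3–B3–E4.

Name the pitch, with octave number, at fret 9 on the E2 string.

C#3

E2 is MIDI 40. Adding 9 gives 49, which is C#3.
(Equivalently spelled Db3.)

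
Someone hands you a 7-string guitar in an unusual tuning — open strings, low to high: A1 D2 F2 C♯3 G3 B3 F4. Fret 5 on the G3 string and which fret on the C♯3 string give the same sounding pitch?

G3 at fret 5 is G3 + 5 semitones = C4.
The open C♯3 string is 6 semitones below the open G3, so the same pitch on the C♯3 string lies at fret 5 + 6 = 11.

11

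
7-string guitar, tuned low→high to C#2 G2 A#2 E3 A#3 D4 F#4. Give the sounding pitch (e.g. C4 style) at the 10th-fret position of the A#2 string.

A#2 is MIDI 46. Adding 10 gives 56, which is G#3.

G#3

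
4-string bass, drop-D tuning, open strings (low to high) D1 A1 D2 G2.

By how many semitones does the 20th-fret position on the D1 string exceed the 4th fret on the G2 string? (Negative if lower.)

-1 semitone

D1 at fret 20 → A#2 (MIDI 46); G2 at fret 4 → B2 (MIDI 47).
46 − 47 = -1, so the two pitches are 1 semitone apart.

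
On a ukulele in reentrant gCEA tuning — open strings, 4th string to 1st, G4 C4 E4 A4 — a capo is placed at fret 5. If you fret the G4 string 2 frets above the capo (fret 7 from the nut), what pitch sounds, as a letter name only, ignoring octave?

D

The capo raises the open G4 by 5 semitones to C5; fretting 2 more gives G4 + 5 + 2 = G4 + 7 semitones, landing on D.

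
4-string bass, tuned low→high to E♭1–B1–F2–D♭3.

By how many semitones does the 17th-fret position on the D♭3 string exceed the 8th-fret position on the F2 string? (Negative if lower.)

17 semitones

D♭3 at fret 17 → G♭4 (MIDI 66); F2 at fret 8 → D♭3 (MIDI 49).
66 − 49 = 17, so the two pitches are 17 semitones apart.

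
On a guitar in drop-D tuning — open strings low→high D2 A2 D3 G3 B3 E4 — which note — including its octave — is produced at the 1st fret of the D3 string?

The open D3 string plus 1 semitone: D–D#.
No B→C boundary is crossed, so the octave stays at 3.
(Equivalently spelled Eb3.)

D#3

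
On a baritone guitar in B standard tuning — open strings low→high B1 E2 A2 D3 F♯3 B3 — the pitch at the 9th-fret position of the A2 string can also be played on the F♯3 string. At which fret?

Fret 9 on A2 is MIDI 45 + 9 = 54 (F♯3). On the F♯3 string (open MIDI 54), that pitch is 54 − 54 = fret 0.

0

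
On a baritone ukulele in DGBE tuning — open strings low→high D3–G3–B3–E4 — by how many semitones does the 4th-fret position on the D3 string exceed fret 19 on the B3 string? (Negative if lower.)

-24 semitones

D3 at fret 4 → F#3 (MIDI 54); B3 at fret 19 → F#5 (MIDI 78).
54 − 78 = -24, so the two pitches are 24 semitones apart.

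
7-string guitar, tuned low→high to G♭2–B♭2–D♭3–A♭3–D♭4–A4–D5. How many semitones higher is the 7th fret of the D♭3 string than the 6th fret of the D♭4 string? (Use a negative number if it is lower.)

D♭3 at fret 7 → A♭3 (MIDI 56); D♭4 at fret 6 → G4 (MIDI 67).
56 − 67 = -11, so the two pitches are 11 semitones apart.

-11 semitones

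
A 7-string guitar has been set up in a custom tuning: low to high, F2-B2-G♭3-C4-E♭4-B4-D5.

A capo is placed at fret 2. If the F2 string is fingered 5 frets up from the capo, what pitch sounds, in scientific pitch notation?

C3

The capo raises the open F2 by 2 semitones to G2; fretting 5 more gives F2 + 2 + 5 = F2 + 7 semitones = C3.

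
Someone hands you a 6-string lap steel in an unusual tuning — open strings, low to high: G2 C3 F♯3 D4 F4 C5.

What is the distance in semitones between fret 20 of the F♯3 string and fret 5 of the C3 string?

F♯3 at fret 20 → D5 (MIDI 74); C3 at fret 5 → F3 (MIDI 53).
74 − 53 = 21, so the two pitches are 21 semitones apart, with D5 the higher.

21 semitones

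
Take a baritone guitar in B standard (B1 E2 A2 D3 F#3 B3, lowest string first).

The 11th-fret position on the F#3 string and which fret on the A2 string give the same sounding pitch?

Fret 11 on F#3 is MIDI 54 + 11 = 65 (F4). On the A2 string (open MIDI 45), that pitch is 65 − 45 = fret 20.

20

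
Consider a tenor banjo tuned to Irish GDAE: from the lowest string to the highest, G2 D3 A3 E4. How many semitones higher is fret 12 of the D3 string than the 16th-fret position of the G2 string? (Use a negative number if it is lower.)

3 semitones

D3 at fret 12 → D4 (MIDI 62); G2 at fret 16 → B3 (MIDI 59).
62 − 59 = 3, so the two pitches are 3 semitones apart.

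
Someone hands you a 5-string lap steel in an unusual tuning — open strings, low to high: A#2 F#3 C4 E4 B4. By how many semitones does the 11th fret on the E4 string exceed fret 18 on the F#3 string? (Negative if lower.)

3 semitones

E4 at fret 11 → D#5 (MIDI 75); F#3 at fret 18 → C5 (MIDI 72).
75 − 72 = 3, so the two pitches are 3 semitones apart.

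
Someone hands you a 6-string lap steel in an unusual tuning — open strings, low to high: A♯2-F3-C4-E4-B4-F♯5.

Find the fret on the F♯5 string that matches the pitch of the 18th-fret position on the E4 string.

E4 at fret 18 is E4 + 18 semitones = A♯5.
The open F♯5 string is 14 semitones above the open E4, so the same pitch on the F♯5 string lies at fret 18 − 14 = 4.

4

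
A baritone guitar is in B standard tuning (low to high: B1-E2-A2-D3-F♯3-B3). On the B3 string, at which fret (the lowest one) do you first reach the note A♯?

11

From B3, count semitones up the chromatic scale until reaching A♯: B–C–C#–D–…–G#–A–A# — 11 steps.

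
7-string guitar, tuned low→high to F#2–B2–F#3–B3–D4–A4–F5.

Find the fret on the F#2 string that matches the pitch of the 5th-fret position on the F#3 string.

17

F#3 at fret 5 is F#3 + 5 semitones = B3.
The open F#2 string is 12 semitones below the open F#3, so the same pitch on the F#2 string lies at fret 5 + 12 = 17.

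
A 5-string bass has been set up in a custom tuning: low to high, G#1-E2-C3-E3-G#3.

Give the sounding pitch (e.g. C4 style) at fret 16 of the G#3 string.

C5

The open G#3 string plus 16 semitones: G#–A–A#–B–…–A#–B–C.
The walk passes from B into C 2 times, so the octave number goes from 3 to 5.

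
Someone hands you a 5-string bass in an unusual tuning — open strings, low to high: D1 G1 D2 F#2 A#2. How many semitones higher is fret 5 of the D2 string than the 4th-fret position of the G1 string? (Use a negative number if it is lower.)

D2 at fret 5 → G2 (MIDI 43); G1 at fret 4 → B1 (MIDI 35).
43 − 35 = 8, so the two pitches are 8 semitones apart.

8 semitones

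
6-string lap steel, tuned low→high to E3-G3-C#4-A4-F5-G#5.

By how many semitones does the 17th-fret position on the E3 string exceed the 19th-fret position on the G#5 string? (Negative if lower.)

-30 semitones

E3 at fret 17 → A4 (MIDI 69); G#5 at fret 19 → D#7 (MIDI 99).
69 − 99 = -30, so the two pitches are 30 semitones apart.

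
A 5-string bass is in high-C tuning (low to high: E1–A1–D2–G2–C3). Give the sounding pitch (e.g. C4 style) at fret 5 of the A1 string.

D2

The open A1 string plus 5 semitones: A–A#–B–C–C#–D.
The walk passes from B into C once, so the octave number goes from 1 to 2.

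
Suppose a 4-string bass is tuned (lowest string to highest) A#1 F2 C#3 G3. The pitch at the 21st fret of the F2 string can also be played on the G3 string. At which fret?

7

F2 at fret 21 is F2 + 21 semitones = D4.
The open G3 string is 14 semitones above the open F2, so the same pitch on the G3 string lies at fret 21 − 14 = 7.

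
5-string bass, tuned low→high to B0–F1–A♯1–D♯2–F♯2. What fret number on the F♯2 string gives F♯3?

F♯3 is 12 semitones above the open F♯2 (F#–G–G#–A–…–E–F–F#), so it sits at fret 12.

12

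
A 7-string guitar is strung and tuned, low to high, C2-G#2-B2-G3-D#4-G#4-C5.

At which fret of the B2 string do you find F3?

6

F3 is 6 semitones above the open B2 (B–C–C#–D–D#–E–F), so it sits at fret 6.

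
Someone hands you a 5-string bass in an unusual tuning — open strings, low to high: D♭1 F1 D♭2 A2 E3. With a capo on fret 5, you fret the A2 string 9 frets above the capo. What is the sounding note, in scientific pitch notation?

B3

The capo raises the open A2 by 5 semitones to D3; fretting 9 more gives A2 + 5 + 9 = A2 + 14 semitones = B3.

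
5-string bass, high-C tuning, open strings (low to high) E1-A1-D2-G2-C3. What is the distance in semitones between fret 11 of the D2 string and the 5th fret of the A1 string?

11 semitones

D2 at fret 11 → C#3 (MIDI 49); A1 at fret 5 → D2 (MIDI 38).
49 − 38 = 11, so the two pitches are 11 semitones apart, with C#3 the higher.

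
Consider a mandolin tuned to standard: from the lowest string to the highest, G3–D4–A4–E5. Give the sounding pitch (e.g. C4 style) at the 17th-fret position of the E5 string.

A6

E5 is MIDI 76. Adding 17 gives 93, which is A6.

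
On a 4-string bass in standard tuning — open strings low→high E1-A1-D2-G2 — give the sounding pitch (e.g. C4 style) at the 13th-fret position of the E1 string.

Each fret is one semitone, so E1 + 13 = F2.

F2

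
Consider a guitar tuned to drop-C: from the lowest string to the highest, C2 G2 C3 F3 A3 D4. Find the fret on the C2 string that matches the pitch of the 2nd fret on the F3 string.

19

Fret 2 on F3 is MIDI 53 + 2 = 55 (G3). On the C2 string (open MIDI 36), that pitch is 55 − 36 = fret 19.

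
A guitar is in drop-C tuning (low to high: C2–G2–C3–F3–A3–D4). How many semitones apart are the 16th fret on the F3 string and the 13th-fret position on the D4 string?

6 semitones

F3 at fret 16 → A4 (MIDI 69); D4 at fret 13 → D♯5 (MIDI 75).
69 − 75 = -6, so the two pitches are 6 semitones apart, with D♯5 the higher.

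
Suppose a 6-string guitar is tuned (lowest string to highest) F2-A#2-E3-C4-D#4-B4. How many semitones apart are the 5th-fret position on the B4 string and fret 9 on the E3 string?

15 semitones

B4 at fret 5 → E5 (MIDI 76); E3 at fret 9 → C#4 (MIDI 61).
76 − 61 = 15, so the two pitches are 15 semitones apart, with E5 the higher.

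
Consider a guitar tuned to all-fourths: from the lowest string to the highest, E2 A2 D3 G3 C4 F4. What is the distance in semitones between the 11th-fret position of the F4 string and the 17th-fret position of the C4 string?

F4 at fret 11 → E5 (MIDI 76); C4 at fret 17 → F5 (MIDI 77).
76 − 77 = -1, so the two pitches are 1 semitone apart, with F5 the higher.

1 semitone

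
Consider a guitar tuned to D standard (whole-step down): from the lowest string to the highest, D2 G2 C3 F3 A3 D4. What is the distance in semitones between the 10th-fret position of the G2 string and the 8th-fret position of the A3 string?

G2 at fret 10 → F3 (MIDI 53); A3 at fret 8 → F4 (MIDI 65).
53 − 65 = -12, so the two pitches are 12 semitones apart, with F4 the higher.

12 semitones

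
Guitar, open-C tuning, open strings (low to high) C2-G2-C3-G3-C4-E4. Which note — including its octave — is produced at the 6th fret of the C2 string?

F♯2

C2 is MIDI 36. Adding 6 gives 42, which is F♯2.
(Equivalently spelled G♭2.)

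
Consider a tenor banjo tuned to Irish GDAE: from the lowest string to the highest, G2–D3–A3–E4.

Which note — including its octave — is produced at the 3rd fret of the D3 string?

F3

D3 is MIDI 50. Adding 3 gives 53, which is F3.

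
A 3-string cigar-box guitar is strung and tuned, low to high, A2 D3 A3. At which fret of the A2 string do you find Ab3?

Ab3 is 11 semitones above the open A2 (A–Bb–B–C–…–Gb–G–Ab), so it sits at fret 11.

11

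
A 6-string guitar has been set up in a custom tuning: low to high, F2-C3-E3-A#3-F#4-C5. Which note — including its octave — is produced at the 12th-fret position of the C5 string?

C6

C5 is MIDI 72. Adding 12 gives 84, which is C6.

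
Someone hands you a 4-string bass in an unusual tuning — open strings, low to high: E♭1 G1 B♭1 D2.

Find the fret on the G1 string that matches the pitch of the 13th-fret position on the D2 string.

20

D2 at fret 13 is D2 + 13 semitones = E♭3.
The open G1 string is 7 semitones below the open D2, so the same pitch on the G1 string lies at fret 13 + 7 = 20.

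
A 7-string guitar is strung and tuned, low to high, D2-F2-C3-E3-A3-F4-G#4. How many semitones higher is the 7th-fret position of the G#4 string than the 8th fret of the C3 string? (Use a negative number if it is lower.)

G#4 at fret 7 → D#5 (MIDI 75); C3 at fret 8 → G#3 (MIDI 56).
75 − 56 = 19, so the two pitches are 19 semitones apart.

19 semitones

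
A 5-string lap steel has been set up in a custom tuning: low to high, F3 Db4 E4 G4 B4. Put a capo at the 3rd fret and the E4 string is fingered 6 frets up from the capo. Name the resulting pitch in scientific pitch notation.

Db5

The capo raises the open E4 by 3 semitones to G4; fretting 6 more gives E4 + 3 + 6 = E4 + 9 semitones = Db5.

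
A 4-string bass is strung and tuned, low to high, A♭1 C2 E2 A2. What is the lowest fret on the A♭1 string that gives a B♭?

From A♭1, count semitones up the chromatic scale until reaching B♭: Ab–A–Bb — 2 steps.

2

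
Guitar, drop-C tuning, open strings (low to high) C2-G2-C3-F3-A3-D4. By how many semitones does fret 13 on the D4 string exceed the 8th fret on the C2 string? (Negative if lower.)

D4 at fret 13 → D#5 (MIDI 75); C2 at fret 8 → G#2 (MIDI 44).
75 − 44 = 31, so the two pitches are 31 semitones apart.

31 semitones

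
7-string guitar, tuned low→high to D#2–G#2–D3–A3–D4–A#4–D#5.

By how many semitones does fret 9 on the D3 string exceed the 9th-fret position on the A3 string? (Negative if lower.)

-7 semitones

D3 at fret 9 → B3 (MIDI 59); A3 at fret 9 → F#4 (MIDI 66).
59 − 66 = -7, so the two pitches are 7 semitones apart.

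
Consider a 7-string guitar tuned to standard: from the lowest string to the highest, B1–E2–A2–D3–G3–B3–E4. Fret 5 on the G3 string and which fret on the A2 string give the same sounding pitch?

15

G3 at fret 5 is G3 + 5 semitones = C4.
The open A2 string is 10 semitones below the open G3, so the same pitch on the A2 string lies at fret 5 + 10 = 15.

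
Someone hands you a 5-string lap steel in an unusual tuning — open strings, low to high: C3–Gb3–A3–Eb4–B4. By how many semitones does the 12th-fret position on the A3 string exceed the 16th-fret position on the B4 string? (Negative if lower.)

A3 at fret 12 → A4 (MIDI 69); B4 at fret 16 → Eb6 (MIDI 87).
69 − 87 = -18, so the two pitches are 18 semitones apart.

-18 semitones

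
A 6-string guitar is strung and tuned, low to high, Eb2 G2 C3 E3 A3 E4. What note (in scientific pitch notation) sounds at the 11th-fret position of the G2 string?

Gb3

The open G2 string plus 11 semitones: G–Ab–A–Bb–…–E–F–Gb.
The walk passes from B into C once, so the octave number goes from 2 to 3.
(Equivalently spelled F#3.)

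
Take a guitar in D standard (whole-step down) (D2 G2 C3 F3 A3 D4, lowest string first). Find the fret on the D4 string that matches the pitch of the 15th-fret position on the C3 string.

1

Fret 15 on C3 is MIDI 48 + 15 = 63 (D#4). On the D4 string (open MIDI 62), that pitch is 63 − 62 = fret 1.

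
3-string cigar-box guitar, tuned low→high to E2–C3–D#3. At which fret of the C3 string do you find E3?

4

E3 is 4 semitones above the open C3 (C–C#–D–D#–E), so it sits at fret 4.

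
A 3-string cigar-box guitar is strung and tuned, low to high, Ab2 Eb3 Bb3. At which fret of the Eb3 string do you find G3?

G3 is 4 semitones above the open Eb3 (Eb–E–F–Gb–G), so it sits at fret 4.

4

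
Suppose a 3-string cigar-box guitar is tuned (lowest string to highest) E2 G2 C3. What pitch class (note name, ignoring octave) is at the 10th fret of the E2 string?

E2 is MIDI 40. Adding 10 gives 50; 50 mod 12 = 2, i.e. D.

D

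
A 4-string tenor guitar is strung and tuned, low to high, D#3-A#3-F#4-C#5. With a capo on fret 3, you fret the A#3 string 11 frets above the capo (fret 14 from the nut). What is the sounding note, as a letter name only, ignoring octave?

The capo raises the open A#3 by 3 semitones to C#4; fretting 11 more gives A#3 + 3 + 11 = A#3 + 14 semitones, landing on C.

C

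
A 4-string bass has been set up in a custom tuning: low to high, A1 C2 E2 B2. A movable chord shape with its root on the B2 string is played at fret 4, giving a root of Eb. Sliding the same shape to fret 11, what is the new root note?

Bb

Moving from fret 4 to fret 11 shifts the root by 7 semitones.
Eb up 7 semitones is Bb.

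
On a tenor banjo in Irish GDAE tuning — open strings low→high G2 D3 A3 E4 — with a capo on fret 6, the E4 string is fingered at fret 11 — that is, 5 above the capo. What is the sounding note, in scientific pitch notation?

The capo raises the open E4 by 6 semitones to A#4; fretting 5 more gives E4 + 6 + 5 = E4 + 11 semitones = D#5.

D#5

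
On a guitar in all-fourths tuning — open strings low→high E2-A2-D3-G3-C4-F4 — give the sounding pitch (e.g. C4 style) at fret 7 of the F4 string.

C5

F4 is MIDI 65. Adding 7 gives 72, which is C5.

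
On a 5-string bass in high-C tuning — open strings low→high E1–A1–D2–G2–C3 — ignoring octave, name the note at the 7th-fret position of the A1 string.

E

A1 is MIDI 33. Adding 7 gives 40; 40 mod 12 = 4, i.e. E.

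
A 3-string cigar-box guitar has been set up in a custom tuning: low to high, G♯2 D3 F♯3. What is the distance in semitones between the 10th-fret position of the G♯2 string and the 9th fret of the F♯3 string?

9 semitones

G♯2 at fret 10 → F♯3 (MIDI 54); F♯3 at fret 9 → D♯4 (MIDI 63).
54 − 63 = -9, so the two pitches are 9 semitones apart, with D♯4 the higher.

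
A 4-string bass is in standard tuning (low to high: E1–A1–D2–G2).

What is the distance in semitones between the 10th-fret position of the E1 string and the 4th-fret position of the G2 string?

E1 at fret 10 → D2 (MIDI 38); G2 at fret 4 → B2 (MIDI 47).
38 − 47 = -9, so the two pitches are 9 semitones apart, with B2 the higher.

9 semitones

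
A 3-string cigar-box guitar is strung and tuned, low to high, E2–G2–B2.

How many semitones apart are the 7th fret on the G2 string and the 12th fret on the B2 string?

G2 at fret 7 → D3 (MIDI 50); B2 at fret 12 → B3 (MIDI 59).
50 − 59 = -9, so the two pitches are 9 semitones apart, with B3 the higher.

9 semitones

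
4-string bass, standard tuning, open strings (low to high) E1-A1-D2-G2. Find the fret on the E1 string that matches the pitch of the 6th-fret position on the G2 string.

Fret 6 on G2 is MIDI 43 + 6 = 49 (C♯3). On the E1 string (open MIDI 28), that pitch is 49 − 28 = fret 21.

21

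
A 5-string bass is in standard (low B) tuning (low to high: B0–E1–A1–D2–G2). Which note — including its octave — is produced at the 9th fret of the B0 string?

G♯1

The open B0 string plus 9 semitones: B–C–C#–D–D#–E–F–F#–G–G#.
The walk passes from B into C once, so the octave number goes from 0 to 1.
(Equivalently spelled A♭1.)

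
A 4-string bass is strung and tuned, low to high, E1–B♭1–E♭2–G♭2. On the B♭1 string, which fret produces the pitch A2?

11

A2 is 11 semitones above the open B♭1 (Bb–B–C–Db–…–G–Ab–A), so it sits at fret 11.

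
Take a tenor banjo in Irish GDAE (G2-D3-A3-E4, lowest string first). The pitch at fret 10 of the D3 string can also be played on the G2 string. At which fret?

17

Fret 10 on D3 is MIDI 50 + 10 = 60 (C4). On the G2 string (open MIDI 43), that pitch is 60 − 43 = fret 17.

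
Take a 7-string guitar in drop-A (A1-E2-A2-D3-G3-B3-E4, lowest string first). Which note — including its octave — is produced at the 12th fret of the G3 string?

The open G3 string plus 12 semitones: G–G#–A–A#–…–F–F#–G.
The walk passes from B into C once, so the octave number goes from 3 to 4.

G4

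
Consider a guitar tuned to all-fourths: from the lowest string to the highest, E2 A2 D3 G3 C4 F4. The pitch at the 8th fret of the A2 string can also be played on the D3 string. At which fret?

Fret 8 on A2 is MIDI 45 + 8 = 53 (F3). On the D3 string (open MIDI 50), that pitch is 53 − 50 = fret 3.

3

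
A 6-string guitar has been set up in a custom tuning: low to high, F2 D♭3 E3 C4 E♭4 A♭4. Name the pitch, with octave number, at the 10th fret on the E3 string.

D4

E3 is MIDI 52. Adding 10 gives 62, which is D4.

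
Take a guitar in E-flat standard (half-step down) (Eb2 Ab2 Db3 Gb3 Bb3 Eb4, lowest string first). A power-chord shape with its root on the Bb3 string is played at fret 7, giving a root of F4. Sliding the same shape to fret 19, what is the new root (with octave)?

F5

Moving from fret 7 to fret 19 shifts the root by 12 semitones.
F4 up 12 semitones is F5.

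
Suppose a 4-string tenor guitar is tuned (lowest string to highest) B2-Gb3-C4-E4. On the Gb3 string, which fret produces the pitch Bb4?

16

Bb4 is 16 semitones above the open Gb3 (Gb–G–Ab–A–…–Ab–A–Bb), so it sits at fret 16.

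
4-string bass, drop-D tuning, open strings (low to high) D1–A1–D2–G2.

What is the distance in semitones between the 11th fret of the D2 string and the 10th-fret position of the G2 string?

D2 at fret 11 → C♯3 (MIDI 49); G2 at fret 10 → F3 (MIDI 53).
49 − 53 = -4, so the two pitches are 4 semitones apart, with F3 the higher.

4 semitones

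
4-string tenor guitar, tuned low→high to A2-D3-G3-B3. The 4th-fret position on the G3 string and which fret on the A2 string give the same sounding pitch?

14

G3 at fret 4 is G3 + 4 semitones = B3.
The open A2 string is 10 semitones below the open G3, so the same pitch on the A2 string lies at fret 4 + 10 = 14.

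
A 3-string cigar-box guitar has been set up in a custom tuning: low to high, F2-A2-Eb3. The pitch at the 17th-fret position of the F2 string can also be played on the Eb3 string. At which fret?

7

F2 at fret 17 is F2 + 17 semitones = Bb3.
The open Eb3 string is 10 semitones above the open F2, so the same pitch on the Eb3 string lies at fret 17 − 10 = 7.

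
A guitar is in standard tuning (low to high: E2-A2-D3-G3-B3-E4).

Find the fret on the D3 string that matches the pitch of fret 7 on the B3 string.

16

B3 at fret 7 is B3 + 7 semitones = F♯4.
The open D3 string is 9 semitones below the open B3, so the same pitch on the D3 string lies at fret 7 + 9 = 16.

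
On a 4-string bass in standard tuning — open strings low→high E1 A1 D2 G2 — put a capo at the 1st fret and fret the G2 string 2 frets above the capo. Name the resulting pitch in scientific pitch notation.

A#2

The capo raises the open G2 by 1 semitone to G#2; fretting 2 more gives G2 + 1 + 2 = G2 + 3 semitones = A#2.
(Also written Bb.)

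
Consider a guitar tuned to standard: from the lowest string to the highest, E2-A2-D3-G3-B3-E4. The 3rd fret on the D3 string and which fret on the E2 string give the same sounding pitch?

D3 at fret 3 is D3 + 3 semitones = F3.
The open E2 string is 10 semitones below the open D3, so the same pitch on the E2 string lies at fret 3 + 10 = 13.

13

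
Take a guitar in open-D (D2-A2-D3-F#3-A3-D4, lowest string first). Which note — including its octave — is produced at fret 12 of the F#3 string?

The open F#3 string plus 12 semitones: F#–G–G#–A–…–E–F–F#.
The walk passes from B into C once, so the octave number goes from 3 to 4.

F#4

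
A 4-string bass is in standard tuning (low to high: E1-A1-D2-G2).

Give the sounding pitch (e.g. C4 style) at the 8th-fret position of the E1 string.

E1 is MIDI 28. Adding 8 gives 36, which is C2.

C2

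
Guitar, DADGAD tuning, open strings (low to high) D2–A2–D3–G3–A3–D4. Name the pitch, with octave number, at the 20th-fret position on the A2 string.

The open A2 string plus 20 semitones: A–A#–B–C–…–D#–E–F.
The walk passes from B into C 2 times, so the octave number goes from 2 to 4.

F4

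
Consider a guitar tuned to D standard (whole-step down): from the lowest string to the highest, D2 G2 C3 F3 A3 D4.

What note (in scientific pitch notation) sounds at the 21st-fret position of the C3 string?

The open C3 string plus 21 semitones: C–C#–D–D#–…–G–G#–A.
The walk passes from B into C once, so the octave number goes from 3 to 4.

A4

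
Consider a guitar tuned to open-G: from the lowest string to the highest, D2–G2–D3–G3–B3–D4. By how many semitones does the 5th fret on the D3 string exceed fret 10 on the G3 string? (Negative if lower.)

-10 semitones

D3 at fret 5 → G3 (MIDI 55); G3 at fret 10 → F4 (MIDI 65).
55 − 65 = -10, so the two pitches are 10 semitones apart.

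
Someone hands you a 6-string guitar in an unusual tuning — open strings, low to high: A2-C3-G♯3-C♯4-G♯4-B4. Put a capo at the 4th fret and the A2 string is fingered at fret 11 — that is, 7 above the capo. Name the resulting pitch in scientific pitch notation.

The capo raises the open A2 by 4 semitones to C♯3; fretting 7 more gives A2 + 4 + 7 = A2 + 11 semitones = G♯3.

G♯3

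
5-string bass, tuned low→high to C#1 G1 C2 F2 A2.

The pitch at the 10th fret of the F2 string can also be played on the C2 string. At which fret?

F2 at fret 10 is F2 + 10 semitones = D#3.
The open C2 string is 5 semitones below the open F2, so the same pitch on the C2 string lies at fret 10 + 5 = 15.

15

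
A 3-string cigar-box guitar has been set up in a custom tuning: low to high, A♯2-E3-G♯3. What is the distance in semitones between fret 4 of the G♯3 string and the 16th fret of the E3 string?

G♯3 at fret 4 → C4 (MIDI 60); E3 at fret 16 → G♯4 (MIDI 68).
60 − 68 = -8, so the two pitches are 8 semitones apart, with G♯4 the higher.

8 semitones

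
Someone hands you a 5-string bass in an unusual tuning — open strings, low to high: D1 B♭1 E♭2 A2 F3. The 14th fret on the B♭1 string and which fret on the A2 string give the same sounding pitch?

3

Fret 14 on B♭1 is MIDI 34 + 14 = 48 (C3). On the A2 string (open MIDI 45), that pitch is 48 − 45 = fret 3.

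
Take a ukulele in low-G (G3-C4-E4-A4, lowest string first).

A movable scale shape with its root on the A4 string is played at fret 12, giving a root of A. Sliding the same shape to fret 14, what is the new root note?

B

Moving from fret 12 to fret 14 shifts the root by 2 semitones.
A up 2 semitones is B.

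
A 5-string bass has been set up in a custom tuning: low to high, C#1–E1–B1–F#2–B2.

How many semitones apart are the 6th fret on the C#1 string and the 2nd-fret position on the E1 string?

1 semitone

C#1 at fret 6 → G1 (MIDI 31); E1 at fret 2 → F#1 (MIDI 30).
31 − 30 = 1, so the two pitches are 1 semitone apart, with G1 the higher.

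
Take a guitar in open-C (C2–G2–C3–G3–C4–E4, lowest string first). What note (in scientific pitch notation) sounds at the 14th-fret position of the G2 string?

A3

Each fret is one semitone, so G2 + 14 = A3.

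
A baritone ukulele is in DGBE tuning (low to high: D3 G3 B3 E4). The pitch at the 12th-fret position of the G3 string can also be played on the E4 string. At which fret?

G3 at fret 12 is G3 + 12 semitones = G4.
The open E4 string is 9 semitones above the open G3, so the same pitch on the E4 string lies at fret 12 − 9 = 3.

3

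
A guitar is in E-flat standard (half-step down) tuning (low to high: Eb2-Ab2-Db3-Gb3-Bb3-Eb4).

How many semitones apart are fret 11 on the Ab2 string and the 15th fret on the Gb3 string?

14 semitones

Ab2 at fret 11 → G3 (MIDI 55); Gb3 at fret 15 → A4 (MIDI 69).
55 − 69 = -14, so the two pitches are 14 semitones apart, with A4 the higher.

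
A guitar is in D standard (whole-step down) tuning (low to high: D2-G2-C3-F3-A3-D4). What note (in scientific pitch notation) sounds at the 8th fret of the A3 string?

F4

Each fret is one semitone, so A3 + 8 = F4.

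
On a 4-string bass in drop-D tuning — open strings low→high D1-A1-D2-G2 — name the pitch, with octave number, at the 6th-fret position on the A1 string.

D♯2

The open A1 string plus 6 semitones: A–A#–B–C–C#–D–D#.
The walk passes from B into C once, so the octave number goes from 1 to 2.
(Equivalently spelled E♭2.)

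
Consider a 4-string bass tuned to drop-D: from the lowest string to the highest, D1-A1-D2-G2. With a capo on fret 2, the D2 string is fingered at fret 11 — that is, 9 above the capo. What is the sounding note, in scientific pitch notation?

The capo raises the open D2 by 2 semitones to E2; fretting 9 more gives D2 + 2 + 9 = D2 + 11 semitones = C#3.
(Also written Db.)

C#3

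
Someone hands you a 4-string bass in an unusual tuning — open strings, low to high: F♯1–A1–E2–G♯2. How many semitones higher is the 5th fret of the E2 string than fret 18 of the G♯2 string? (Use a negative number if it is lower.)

-17 semitones

E2 at fret 5 → A2 (MIDI 45); G♯2 at fret 18 → D4 (MIDI 62).
45 − 62 = -17, so the two pitches are 17 semitones apart.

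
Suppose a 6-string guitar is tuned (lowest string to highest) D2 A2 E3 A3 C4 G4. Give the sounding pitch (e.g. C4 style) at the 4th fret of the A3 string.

Each fret is one semitone, so A3 + 4 = C♯4.
(Equivalently spelled D♭4.)

C♯4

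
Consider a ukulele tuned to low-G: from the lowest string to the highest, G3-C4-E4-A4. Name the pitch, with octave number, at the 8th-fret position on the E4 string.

Each fret is one semitone, so E4 + 8 = C5.

C5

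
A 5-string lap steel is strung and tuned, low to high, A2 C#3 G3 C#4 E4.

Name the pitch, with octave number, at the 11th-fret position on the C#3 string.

Each fret is one semitone, so C#3 + 11 = C4.

C4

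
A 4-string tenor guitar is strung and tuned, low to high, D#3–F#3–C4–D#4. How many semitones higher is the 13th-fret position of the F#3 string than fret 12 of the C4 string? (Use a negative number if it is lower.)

F#3 at fret 13 → G4 (MIDI 67); C4 at fret 12 → C5 (MIDI 72).
67 − 72 = -5, so the two pitches are 5 semitones apart.

-5 semitones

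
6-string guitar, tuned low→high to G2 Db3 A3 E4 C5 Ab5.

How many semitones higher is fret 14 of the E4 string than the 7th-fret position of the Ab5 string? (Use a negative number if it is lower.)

E4 at fret 14 → Gb5 (MIDI 78); Ab5 at fret 7 → Eb6 (MIDI 87).
78 − 87 = -9, so the two pitches are 9 semitones apart.

-9 semitones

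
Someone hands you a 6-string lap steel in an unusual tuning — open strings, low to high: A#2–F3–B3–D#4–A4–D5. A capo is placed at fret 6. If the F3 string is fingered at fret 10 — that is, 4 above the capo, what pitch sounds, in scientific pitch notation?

D#4

The capo raises the open F3 by 6 semitones to B3; fretting 4 more gives F3 + 6 + 4 = F3 + 10 semitones = D#4.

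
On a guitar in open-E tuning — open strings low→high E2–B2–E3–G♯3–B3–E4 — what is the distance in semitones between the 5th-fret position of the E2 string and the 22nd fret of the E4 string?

41 semitones

E2 at fret 5 → A2 (MIDI 45); E4 at fret 22 → D6 (MIDI 86).
45 − 86 = -41, so the two pitches are 41 semitones apart, with D6 the higher.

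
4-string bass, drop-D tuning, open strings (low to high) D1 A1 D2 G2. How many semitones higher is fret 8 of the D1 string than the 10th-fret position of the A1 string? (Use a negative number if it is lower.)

D1 at fret 8 → A#1 (MIDI 34); A1 at fret 10 → G2 (MIDI 43).
34 − 43 = -9, so the two pitches are 9 semitones apart.

-9 semitones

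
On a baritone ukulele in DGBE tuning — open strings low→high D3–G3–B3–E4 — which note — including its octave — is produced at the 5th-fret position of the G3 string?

C4

The open G3 string plus 5 semitones: G–G#–A–A#–B–C.
The walk passes from B into C once, so the octave number goes from 3 to 4.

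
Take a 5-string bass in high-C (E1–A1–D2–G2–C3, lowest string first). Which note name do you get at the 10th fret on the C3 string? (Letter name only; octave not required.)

C3 is MIDI 48. Adding 10 gives 58; 58 mod 12 = 10, i.e. A♯.
(Equivalently spelled B♭.)

A♯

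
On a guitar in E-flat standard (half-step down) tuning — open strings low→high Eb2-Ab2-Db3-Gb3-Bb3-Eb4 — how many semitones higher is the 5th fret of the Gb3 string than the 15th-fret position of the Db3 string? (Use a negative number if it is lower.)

-5 semitones

Gb3 at fret 5 → B3 (MIDI 59); Db3 at fret 15 → E4 (MIDI 64).
59 − 64 = -5, so the two pitches are 5 semitones apart.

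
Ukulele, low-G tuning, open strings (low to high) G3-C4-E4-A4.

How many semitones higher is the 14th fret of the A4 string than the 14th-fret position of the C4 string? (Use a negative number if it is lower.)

9 semitones

A4 at fret 14 → B5 (MIDI 83); C4 at fret 14 → D5 (MIDI 74).
83 − 74 = 9, so the two pitches are 9 semitones apart.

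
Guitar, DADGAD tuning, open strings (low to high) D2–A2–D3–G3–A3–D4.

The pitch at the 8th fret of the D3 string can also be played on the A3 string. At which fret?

1

Fret 8 on D3 is MIDI 50 + 8 = 58 (A#3). On the A3 string (open MIDI 57), that pitch is 58 − 57 = fret 1.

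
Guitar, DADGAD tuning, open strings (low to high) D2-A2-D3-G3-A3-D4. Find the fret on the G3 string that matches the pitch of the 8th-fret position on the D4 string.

D4 at fret 8 is D4 + 8 semitones = A#4.
The open G3 string is 7 semitones below the open D4, so the same pitch on the G3 string lies at fret 8 + 7 = 15.

15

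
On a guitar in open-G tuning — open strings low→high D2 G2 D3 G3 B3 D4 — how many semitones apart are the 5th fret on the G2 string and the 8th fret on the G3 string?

G2 at fret 5 → C3 (MIDI 48); G3 at fret 8 → D#4 (MIDI 63).
48 − 63 = -15, so the two pitches are 15 semitones apart, with D#4 the higher.

15 semitones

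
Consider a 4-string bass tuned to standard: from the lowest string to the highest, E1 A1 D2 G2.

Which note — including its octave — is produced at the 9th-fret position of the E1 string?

C#2

E1 is MIDI 28. Adding 9 gives 37, which is C#2.
(Equivalently spelled Db2.)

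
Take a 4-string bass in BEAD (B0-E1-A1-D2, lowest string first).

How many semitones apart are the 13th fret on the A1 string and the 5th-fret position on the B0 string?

18 semitones

A1 at fret 13 → A#2 (MIDI 46); B0 at fret 5 → E1 (MIDI 28).
46 − 28 = 18, so the two pitches are 18 semitones apart, with A#2 the higher.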